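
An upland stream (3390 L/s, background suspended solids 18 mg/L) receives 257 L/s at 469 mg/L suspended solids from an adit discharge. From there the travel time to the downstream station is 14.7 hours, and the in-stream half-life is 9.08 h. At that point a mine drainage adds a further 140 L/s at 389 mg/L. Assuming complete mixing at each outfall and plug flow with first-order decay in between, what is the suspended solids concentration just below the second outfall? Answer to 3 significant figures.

Mixed concentration C = ΣQC/ΣQ = (3390·18.00 + 257.0·469.0) / 3647 = 181600/3647 = 49.78 mg/L; combined flow 3647 L/s.
Half-life 9.08 h → k = ln 2 / 9.08 = 0.07634 h⁻¹ = 1.832 d⁻¹.
Applying C = C₀e^(−kt): 49.78 × 0.3256 = 16.21 mg/L.
At the second outfall, C = (3647·16.21 + 140.0·389.0) / (3647 + 140.0) = 29.99 mg/L.

30.0 mg/L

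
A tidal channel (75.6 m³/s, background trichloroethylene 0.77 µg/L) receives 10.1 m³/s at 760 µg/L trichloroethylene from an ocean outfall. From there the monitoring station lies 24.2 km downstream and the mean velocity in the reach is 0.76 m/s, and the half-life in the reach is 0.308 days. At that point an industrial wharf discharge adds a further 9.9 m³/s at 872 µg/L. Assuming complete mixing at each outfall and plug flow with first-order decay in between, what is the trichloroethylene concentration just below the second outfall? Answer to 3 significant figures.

126 µg/L

Mass balance: C = (75.60·0.7700 + 10.10·760.0) / 85.70 = 7734/85.70 = 90.25 µg/L; combined flow 85.70 m³/s.
Travel time t = 24.2·1000 / 0.76 = 31840 s = 8.845 h.
Half-life 0.308 d → k = ln 2 / 0.308 = 2.250 d⁻¹.
First-order decay: C = 90.25·exp(−k·t) = 90.25·0.4363 = 39.38 µg/L.
Second outfall: C = (85.70·39.38 + 9.900·872.0)/95.60 = 125.6 µg/L.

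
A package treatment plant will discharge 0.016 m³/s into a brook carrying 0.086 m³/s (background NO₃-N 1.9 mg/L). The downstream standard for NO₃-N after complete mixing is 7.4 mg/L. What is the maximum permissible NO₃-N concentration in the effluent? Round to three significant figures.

At the limit, (Qr·Cr + Qe·Cₑ)/(Qr + Qe) = 7.4:
Cₑ = (0.1020·7.4 − 0.08600·1.900) / 0.01600 = 36.96 mg/L.

37.0 mg/L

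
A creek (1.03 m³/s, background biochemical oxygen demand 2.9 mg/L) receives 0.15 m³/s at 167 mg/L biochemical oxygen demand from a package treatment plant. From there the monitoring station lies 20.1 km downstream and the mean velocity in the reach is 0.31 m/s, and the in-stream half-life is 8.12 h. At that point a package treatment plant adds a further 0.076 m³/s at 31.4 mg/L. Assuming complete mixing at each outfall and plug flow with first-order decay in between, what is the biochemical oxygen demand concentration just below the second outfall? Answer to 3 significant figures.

6.70 mg/L

Mixed concentration C = ΣQC/ΣQ = (1.030·2.900 + 0.1500·167.0) / 1.180 = 28.04/1.180 = 23.76 mg/L; combined flow 1.180 m³/s.
Travel time t = 20.1·1000 / 0.31 = 64840 s = 18.01 h.
Half-life 8.12 h → k = ln 2 / 8.12 = 0.08536 h⁻¹ = 2.049 d⁻¹.
After decay, C = 23.76 × e^(−kt) = 23.76 × 0.2149 = 5.107 mg/L.
At the second outfall, C = (1.180·5.107 + 0.07600·31.40) / (1.180 + 0.07600) = 6.698 mg/L.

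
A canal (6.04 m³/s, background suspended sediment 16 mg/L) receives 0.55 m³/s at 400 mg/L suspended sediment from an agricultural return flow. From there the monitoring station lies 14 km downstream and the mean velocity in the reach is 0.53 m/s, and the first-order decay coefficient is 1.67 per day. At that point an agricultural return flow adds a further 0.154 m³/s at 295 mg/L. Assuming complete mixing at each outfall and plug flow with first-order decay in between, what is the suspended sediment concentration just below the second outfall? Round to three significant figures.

Mixed concentration C = ΣQC/ΣQ = (6.040·16.00 + 0.5500·400.0) / 6.590 = 316.6/6.590 = 48.05 mg/L; combined flow 6.590 m³/s.
Travel time t = 14·1000 / 0.53 = 26420 s = 7.338 h.
Applying C = C₀e^(−kt): 48.05 × 0.6002 = 28.84 mg/L.
Second outfall: C = (6.590·28.84 + 0.1540·295.0)/6.744 = 34.91 mg/L.

34.9 mg/L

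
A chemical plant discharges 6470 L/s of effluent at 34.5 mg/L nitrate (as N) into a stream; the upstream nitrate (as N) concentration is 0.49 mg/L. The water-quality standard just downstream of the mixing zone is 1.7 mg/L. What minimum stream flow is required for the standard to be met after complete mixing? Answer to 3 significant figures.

Set C_mix = 1.7: (Q·0.4900 + 6470·34.50) / (Q + 6470) = 1.7
→ Q = 6470·(34.50 − 1.7)/(1.7 − 0.4900) = 175400 L/s.

175000 L/s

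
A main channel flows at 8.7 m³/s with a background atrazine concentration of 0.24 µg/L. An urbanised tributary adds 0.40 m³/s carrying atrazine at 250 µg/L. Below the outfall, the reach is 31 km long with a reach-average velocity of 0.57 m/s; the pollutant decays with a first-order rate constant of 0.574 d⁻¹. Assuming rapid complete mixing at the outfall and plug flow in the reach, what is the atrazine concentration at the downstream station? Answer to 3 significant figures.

7.82 µg/L

Flow-weighted average: C = (8.700·0.2400 + 0.4000·250.0) / 9.100 = 102.1/9.100 = 11.22 µg/L.
Travel time t = 31·1000 / 0.57 = 54390 s = 15.11 h.
First-order decay: C = 11.22·exp(−k·t) = 11.22·0.6968 = 7.817 µg/L.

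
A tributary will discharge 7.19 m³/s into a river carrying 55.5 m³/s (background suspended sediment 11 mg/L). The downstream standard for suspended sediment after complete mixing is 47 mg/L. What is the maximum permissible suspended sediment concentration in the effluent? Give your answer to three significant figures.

At the limit, (Qr·Cr + Qe·Cₑ)/(Qr + Qe) = 47:
Cₑ = (62.69·47 − 55.50·11.00) / 7.190 = 324.9 mg/L.

325 mg/L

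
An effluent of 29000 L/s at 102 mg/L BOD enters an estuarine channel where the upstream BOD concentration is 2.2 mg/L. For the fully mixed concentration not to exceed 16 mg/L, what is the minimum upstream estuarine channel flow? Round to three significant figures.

181000 L/s

Set C_mix = 16: (Q·2.200 + 29000·102.0) / (Q + 29000) = 16
→ Q = 29000·(102.0 − 16)/(16 − 2.200) = 180700 L/s.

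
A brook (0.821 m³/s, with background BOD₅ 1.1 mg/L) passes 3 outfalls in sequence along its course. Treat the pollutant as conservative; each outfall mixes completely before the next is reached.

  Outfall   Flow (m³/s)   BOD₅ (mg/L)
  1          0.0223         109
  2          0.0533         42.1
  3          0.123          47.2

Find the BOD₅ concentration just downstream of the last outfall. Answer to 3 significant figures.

Outfall 1: combined Q = 0.8433 m³/s; C = (0.8210·1.100 + 0.02230·109.0)/0.8433 = 3.953 mg/L.
Outfall 2: combined Q = 0.8966 m³/s; C = (0.8433·3.953 + 0.05330·42.10)/0.8966 = 6.221 mg/L.
Outfall 3: combined Q = 1.020 m³/s; C = (0.8966·6.221 + 0.1230·47.20)/1.020 = 11.16 mg/L.

11.2 mg/L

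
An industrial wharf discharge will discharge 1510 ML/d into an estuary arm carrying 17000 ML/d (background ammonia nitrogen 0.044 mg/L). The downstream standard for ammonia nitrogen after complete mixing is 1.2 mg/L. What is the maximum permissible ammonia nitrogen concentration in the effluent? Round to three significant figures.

At the limit, (Qr·Cr + Qe·Cₑ)/(Qr + Qe) = 1.2:
Cₑ = (18510·1.2 − 17000·0.04400) / 1510 = 14.21 mg/L.

14.2 mg/L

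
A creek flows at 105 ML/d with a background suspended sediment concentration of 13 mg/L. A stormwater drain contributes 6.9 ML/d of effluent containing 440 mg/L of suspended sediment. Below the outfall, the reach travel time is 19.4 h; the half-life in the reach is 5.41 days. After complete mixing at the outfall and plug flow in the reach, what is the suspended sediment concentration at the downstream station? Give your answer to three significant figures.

Conservation of mass: C = (105.0·13.00 + 6.900·440.0) / 111.9 = 4401/111.9 = 39.33 mg/L.
Half-life 5.41 d → k = ln 2 / 5.41 = 0.1281 d⁻¹.
After decay, C = 39.33 × e^(−kt) = 39.33 × 0.9016 = 35.46 mg/L.

35.5 mg/L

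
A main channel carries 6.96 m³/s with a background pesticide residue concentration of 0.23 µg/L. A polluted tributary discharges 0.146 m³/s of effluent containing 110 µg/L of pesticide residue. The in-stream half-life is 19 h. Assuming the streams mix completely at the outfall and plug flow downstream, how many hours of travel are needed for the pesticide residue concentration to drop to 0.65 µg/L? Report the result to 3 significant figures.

36.8 h

Flow-weighted average: C = (6.960·0.2300 + 0.1460·110.0) / 7.106 = 17.66/7.106 = 2.485 µg/L.
Half-life 19 h → k = ln 2 / 19 = 0.03648 h⁻¹ = 0.8756 d⁻¹.
2.485·exp(−k·t) = 0.65 → t = ln(2.485/0.65)/k = 132300 s = 36.76 h.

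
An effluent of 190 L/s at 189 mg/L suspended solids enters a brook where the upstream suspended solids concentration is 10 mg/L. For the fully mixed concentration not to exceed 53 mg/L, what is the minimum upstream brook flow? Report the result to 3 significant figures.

601 L/s

Set C_mix = 53: (Q·10.00 + 190.0·189.0) / (Q + 190.0) = 53
→ Q = 190.0·(189.0 − 53)/(53 − 10.00) = 600.9 L/s.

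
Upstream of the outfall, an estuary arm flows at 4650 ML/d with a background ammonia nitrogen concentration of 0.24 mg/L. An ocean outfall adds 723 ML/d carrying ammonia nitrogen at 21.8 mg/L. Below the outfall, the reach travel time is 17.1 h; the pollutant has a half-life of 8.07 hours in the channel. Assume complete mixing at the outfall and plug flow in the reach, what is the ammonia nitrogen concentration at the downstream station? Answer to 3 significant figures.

0.723 mg/L

After mixing, C = (4650·0.2400 + 723.0·21.80) / 5373 = 16880/5373 = 3.141 mg/L.
Half-life 8.07 h → k = ln 2 / 8.07 = 0.08589 h⁻¹ = 2.061 d⁻¹.
First-order decay: C = 3.141·exp(−k·t) = 3.141·0.2302 = 0.7231 mg/L.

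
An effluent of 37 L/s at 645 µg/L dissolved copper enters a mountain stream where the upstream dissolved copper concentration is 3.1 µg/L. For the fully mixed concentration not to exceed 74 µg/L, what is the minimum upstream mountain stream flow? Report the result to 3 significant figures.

Set C_mix = 74: (Q·3.100 + 37.00·645.0) / (Q + 37.00) = 74
→ Q = 37.00·(645.0 − 74)/(74 − 3.100) = 298.0 L/s.

298 L/s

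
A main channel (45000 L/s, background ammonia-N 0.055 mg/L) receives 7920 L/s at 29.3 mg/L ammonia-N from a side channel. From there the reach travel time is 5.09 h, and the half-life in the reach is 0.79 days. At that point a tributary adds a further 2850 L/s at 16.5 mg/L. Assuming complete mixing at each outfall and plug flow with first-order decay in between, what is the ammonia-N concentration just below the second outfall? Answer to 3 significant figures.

Mass balance: C = (45000·0.05500 + 7920·29.30) / 52920 = 234500/52920 = 4.432 mg/L; combined flow 52920 L/s.
Half-life 0.79 d → k = ln 2 / 0.79 = 0.8774 d⁻¹.
First-order decay: C = 4.432·exp(−k·t) = 4.432·0.8302 = 3.679 mg/L.
Second outfall: C = (52920·3.679 + 2850·16.50)/55770 = 4.334 mg/L.

4.33 mg/L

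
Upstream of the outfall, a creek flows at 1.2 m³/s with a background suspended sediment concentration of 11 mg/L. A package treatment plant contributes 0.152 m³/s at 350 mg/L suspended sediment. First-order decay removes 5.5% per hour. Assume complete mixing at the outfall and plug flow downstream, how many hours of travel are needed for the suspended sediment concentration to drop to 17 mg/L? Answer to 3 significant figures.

Conservation of mass: C = (1.200·11.00 + 0.1520·350.0) / 1.352 = 66.40/1.352 = 49.11 mg/L.
5.5%/h lost → k = −ln(1 − 0.055) = 0.05657 h⁻¹.
49.11·exp(−k·t) = 17 → t = ln(49.11/17)/k = 67510 s = 18.75 h.

18.8 h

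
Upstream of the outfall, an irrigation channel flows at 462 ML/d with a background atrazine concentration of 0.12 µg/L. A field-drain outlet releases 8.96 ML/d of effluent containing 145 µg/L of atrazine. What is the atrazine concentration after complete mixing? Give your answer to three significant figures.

2.88 µg/L

Mixed concentration C = ΣQC/ΣQ = (462.0·0.1200 + 8.960·145.0) / 471.0 = 1355/471.0 = 2.876 µg/L.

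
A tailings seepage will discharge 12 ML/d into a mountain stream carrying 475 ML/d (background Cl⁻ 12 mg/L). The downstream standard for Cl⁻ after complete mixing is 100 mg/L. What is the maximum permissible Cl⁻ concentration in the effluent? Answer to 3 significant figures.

3580 mg/L

At the limit, (Qr·Cr + Qe·Cₑ)/(Qr + Qe) = 100:
Cₑ = (487.0·100 − 475.0·12.00) / 12.00 = 3583 mg/L.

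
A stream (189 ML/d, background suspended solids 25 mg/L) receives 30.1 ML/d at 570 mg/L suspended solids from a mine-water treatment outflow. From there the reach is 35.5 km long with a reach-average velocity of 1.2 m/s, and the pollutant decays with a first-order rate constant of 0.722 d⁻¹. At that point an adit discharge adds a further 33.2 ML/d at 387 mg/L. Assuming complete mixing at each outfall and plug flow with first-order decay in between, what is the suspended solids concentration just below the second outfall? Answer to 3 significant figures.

Flow-weighted average: C = (189.0·25.00 + 30.10·570.0) / 219.1 = 21880/219.1 = 99.87 mg/L; combined flow 219.1 ML/d.
Travel time t = 35.5·1000 / 1.2 = 29580 s = 8.218 h.
Applying C = C₀e^(−kt): 99.87 × 0.7810 = 78.00 mg/L.
At the second outfall, C = (219.1·78.00 + 33.20·387.0) / (219.1 + 33.20) = 118.7 mg/L.

119 mg/L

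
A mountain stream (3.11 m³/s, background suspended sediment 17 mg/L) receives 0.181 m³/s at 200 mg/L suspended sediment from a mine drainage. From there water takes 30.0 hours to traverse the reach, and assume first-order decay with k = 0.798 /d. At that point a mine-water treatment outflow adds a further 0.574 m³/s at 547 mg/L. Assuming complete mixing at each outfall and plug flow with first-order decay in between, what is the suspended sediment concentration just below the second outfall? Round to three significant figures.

89.7 mg/L

Mass balance: C = (3.110·17.00 + 0.1810·200.0) / 3.291 = 89.07/3.291 = 27.06 mg/L; combined flow 3.291 m³/s.
After decay, C = 27.06 × e^(−kt) = 27.06 × 0.3688 = 9.981 mg/L.
Second outfall: C = (3.291·9.981 + 0.5740·547.0)/3.865 = 89.74 mg/L.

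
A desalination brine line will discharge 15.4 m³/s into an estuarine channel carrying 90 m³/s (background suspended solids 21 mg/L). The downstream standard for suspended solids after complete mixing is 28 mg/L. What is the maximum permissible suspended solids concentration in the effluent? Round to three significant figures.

68.9 mg/L

At the limit, (Qr·Cr + Qe·Cₑ)/(Qr + Qe) = 28:
Cₑ = (105.4·28 − 90.00·21.00) / 15.40 = 68.91 mg/L.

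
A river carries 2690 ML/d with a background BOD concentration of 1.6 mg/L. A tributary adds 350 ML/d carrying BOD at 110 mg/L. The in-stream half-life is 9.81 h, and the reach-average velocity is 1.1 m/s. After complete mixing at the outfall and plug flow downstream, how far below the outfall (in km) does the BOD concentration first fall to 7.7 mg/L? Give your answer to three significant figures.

After mixing, C = (2690·1.600 + 350.0·110.0) / 3040 = 42800/3040 = 14.08 mg/L.
Half-life 9.81 h → k = ln 2 / 9.81 = 0.07066 h⁻¹ = 1.696 d⁻¹.
Set 14.08·exp(−k·t) = 7.7 → t = ln(14.08/7.7)/k = 30750 s = 8.542 h.
Distance = v·t = 1.1·30750 = 33830 m = 33.83 km.

33.8 km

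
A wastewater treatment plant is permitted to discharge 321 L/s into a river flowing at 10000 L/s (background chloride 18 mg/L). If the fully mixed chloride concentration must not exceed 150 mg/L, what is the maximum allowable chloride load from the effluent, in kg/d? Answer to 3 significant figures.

Mass balance at the limit: 10000·18.00 + 321.0·Cₑ = 10320·150 → Cₑ = 4262 mg/L.
321.0 L/s = 0.3210 m³/s. Load = 0.3210 m³/s × 4262 g/m³ × 86 400 s/d = 118200 kg/d.

118000 kg/d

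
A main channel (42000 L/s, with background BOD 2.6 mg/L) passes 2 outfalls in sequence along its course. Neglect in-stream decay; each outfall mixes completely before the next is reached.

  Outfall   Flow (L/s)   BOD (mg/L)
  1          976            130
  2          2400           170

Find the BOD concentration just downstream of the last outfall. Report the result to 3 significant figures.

Outfall 1: combined Q = 42980 L/s; C = (42000·2.600 + 976.0·130.0)/42980 = 5.493 mg/L.
Outfall 2: combined Q = 45380 L/s; C = (42980·5.493 + 2400·170.0)/45380 = 14.19 mg/L.

14.2 mg/L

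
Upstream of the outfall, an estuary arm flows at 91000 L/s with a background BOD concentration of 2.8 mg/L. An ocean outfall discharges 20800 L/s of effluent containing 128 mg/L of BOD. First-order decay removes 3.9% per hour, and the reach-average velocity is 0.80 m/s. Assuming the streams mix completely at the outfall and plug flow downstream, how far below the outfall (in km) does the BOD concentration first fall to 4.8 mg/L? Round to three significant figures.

Mixed concentration C = ΣQC/ΣQ = (91000·2.800 + 20800·128.0) / 111800 = 2917000/111800 = 26.09 mg/L.
3.9%/h lost → k = −ln(1 − 0.039) = 0.03978 h⁻¹.
Set 26.09·exp(−k·t) = 4.8 → t = ln(26.09/4.8)/k = 153200 s = 42.56 h.
Distance = v·t = 0.80·153200 = 122600 m = 122.6 km.

123 km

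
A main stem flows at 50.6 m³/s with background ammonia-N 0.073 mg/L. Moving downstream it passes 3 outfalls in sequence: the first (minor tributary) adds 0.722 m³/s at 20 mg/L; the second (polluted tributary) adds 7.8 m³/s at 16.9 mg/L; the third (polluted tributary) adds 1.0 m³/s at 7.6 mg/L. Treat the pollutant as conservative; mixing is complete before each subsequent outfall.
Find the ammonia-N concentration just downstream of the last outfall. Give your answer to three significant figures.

2.62 mg/L

Outfall 1: combined Q = 51.32 m³/s; C = (50.60·0.07300 + 0.7220·20.00)/51.32 = 0.3533 mg/L.
Outfall 2: combined Q = 59.12 m³/s; C = (51.32·0.3533 + 7.800·16.90)/59.12 = 2.536 mg/L.
Outfall 3: combined Q = 60.12 m³/s; C = (59.12·2.536 + 1.000·7.600)/60.12 = 2.621 mg/L.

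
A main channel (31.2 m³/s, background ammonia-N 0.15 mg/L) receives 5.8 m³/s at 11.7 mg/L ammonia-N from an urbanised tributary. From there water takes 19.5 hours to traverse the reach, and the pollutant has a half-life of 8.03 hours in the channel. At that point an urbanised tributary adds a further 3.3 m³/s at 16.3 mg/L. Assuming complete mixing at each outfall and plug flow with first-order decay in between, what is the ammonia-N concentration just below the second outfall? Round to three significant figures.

After mixing, C = (31.20·0.1500 + 5.800·11.70) / 37.00 = 72.54/37.00 = 1.961 mg/L; combined flow 37.00 m³/s.
Half-life 8.03 h → k = ln 2 / 8.03 = 0.08632 h⁻¹ = 2.072 d⁻¹.
Applying C = C₀e^(−kt): 1.961 × 0.1858 = 0.3642 mg/L.
At the second outfall, C = (37.00·0.3642 + 3.300·16.30) / (37.00 + 3.300) = 1.669 mg/L.

1.67 mg/L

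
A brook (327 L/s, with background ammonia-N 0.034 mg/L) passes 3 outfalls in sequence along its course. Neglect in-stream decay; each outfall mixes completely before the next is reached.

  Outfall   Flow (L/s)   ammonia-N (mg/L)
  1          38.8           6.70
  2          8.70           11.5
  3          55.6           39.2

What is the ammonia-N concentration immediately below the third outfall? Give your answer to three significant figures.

Below outfall 1: Q → 365.8 L/s, C = (327.0·0.03400 + 38.80·6.700)/365.8 = 0.7411 mg/L.
Below outfall 2: Q → 374.5 L/s, C = (365.8·0.7411 + 8.700·11.50)/374.5 = 0.9910 mg/L.
Below outfall 3: Q → 430.1 L/s, C = (374.5·0.9910 + 55.60·39.20)/430.1 = 5.930 mg/L.

5.93 mg/L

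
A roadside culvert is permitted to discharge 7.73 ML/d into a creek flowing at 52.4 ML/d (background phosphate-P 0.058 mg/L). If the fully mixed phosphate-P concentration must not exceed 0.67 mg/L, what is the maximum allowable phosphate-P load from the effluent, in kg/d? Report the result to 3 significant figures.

37.2 kg/d

Mass balance at the limit: 52.40·0.05800 + 7.730·Cₑ = 60.13·0.67 → Cₑ = 4.819 mg/L.
7.730 ML/d = 0.08947 m³/s. Load = 0.08947 m³/s × 4.819 g/m³ × 86 400 s/d = 37.25 kg/d.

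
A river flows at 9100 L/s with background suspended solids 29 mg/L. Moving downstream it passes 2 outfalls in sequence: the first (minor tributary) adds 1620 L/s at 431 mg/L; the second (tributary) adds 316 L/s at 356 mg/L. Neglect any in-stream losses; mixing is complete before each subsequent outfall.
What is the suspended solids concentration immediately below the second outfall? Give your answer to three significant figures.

Below outfall 1: Q → 10720 L/s, C = (9100·29.00 + 1620·431.0)/10720 = 89.75 mg/L.
Below outfall 2: Q → 11040 L/s, C = (10720·89.75 + 316.0·356.0)/11040 = 97.37 mg/L.

97.4 mg/L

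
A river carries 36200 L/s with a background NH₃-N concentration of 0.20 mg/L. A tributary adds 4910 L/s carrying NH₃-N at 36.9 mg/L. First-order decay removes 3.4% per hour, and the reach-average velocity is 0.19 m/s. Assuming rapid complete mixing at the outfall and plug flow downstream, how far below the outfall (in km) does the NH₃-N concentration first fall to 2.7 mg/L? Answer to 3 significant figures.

10.5 km

Mixed concentration C = ΣQC/ΣQ = (36200·0.2000 + 4910·36.90) / 41110 = 188400/41110 = 4.583 mg/L.
3.4%/h lost → k = −ln(1 − 0.034) = 0.03459 h⁻¹.
Set 4.583·exp(−k·t) = 2.7 → t = ln(4.583/2.7)/k = 55070 s = 15.30 h.
Distance = v·t = 0.19·55070 = 10460 m = 10.46 km.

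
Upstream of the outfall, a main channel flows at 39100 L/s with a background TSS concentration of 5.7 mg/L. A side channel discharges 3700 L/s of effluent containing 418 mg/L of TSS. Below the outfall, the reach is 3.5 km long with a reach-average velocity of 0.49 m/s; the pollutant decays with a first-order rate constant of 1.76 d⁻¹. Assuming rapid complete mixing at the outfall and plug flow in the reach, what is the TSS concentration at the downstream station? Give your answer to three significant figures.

35.7 mg/L

After mixing, C = (39100·5.700 + 3700·418.0) / 42800 = 1769000/42800 = 41.34 mg/L.
Travel time t = 3.5·1000 / 0.49 = 7143 s = 1.984 h.
After decay, C = 41.34 × e^(−kt) = 41.34 × 0.8646 = 35.74 mg/L.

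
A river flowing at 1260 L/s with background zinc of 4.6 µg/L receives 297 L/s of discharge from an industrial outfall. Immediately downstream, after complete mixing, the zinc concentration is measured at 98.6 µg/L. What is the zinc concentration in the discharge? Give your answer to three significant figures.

497 µg/L

Mass balance: 1260·4.600 + 297.0·Cₑ = 1557·98.60
→ Cₑ = (1557·98.60 − 1260·4.600) / 297.0 = 497.4 µg/L.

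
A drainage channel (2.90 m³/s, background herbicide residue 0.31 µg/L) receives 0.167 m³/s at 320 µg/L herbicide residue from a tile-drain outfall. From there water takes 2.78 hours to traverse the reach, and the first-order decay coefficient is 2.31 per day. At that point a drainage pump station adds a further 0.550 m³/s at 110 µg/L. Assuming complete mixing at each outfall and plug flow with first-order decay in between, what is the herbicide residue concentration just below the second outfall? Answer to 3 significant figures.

Mixed concentration C = ΣQC/ΣQ = (2.900·0.3100 + 0.1670·320.0) / 3.067 = 54.34/3.067 = 17.72 µg/L; combined flow 3.067 m³/s.
Applying C = C₀e^(−kt): 17.72 × 0.7652 = 13.56 µg/L.
At the second outfall, C = (3.067·13.56 + 0.5500·110.0) / (3.067 + 0.5500) = 28.22 µg/L.

28.2 µg/L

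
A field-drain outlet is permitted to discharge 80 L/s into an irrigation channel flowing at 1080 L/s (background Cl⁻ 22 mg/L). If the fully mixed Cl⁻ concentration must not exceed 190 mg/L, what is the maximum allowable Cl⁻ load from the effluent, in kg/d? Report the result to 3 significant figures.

17000 kg/d

Mass balance at the limit: 1080·22.00 + 80.00·Cₑ = 1160·190 → Cₑ = 2458 mg/L.
80.00 L/s = 0.08000 m³/s. Load = 0.08000 m³/s × 2458 g/m³ × 86 400 s/d = 16990 kg/d.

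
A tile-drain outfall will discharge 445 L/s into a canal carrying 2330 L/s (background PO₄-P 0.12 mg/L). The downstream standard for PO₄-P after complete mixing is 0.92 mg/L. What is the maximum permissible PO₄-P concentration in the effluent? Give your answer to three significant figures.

5.11 mg/L

At the limit, (Qr·Cr + Qe·Cₑ)/(Qr + Qe) = 0.92:
Cₑ = (2775·0.92 − 2330·0.1200) / 445.0 = 5.109 mg/L.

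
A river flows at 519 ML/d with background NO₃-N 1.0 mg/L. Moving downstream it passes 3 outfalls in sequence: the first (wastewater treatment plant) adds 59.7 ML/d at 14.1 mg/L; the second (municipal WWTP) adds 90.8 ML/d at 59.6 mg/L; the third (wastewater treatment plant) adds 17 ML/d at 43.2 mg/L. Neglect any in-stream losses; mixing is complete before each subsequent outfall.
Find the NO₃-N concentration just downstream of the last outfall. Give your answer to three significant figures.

10.9 mg/L

After outfall 1: Q = 519.0 + 59.70 = 578.7 ML/d; C = (519.0·1.000 + 59.70·14.10)/578.7 = 2.351 mg/L.
After outfall 2: Q = 578.7 + 90.80 = 669.5 ML/d; C = (578.7·2.351 + 90.80·59.60)/669.5 = 10.12 mg/L.
After outfall 3: Q = 669.5 + 17.00 = 686.5 ML/d; C = (669.5·10.12 + 17.00·43.20)/686.5 = 10.93 mg/L.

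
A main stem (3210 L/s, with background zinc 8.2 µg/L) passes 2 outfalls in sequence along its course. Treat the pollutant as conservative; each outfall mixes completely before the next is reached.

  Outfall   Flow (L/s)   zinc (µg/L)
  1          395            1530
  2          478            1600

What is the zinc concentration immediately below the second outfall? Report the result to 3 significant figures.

Below outfall 1: Q → 3605 L/s, C = (3210·8.200 + 395.0·1530)/3605 = 174.9 µg/L.
Below outfall 2: Q → 4083 L/s, C = (3605·174.9 + 478.0·1600)/4083 = 341.8 µg/L.

342 µg/L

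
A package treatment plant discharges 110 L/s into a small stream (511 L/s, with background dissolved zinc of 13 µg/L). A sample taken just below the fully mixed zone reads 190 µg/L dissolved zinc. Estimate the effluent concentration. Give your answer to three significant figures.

Mass balance: 511.0·13.00 + 110.0·Cₑ = 621.0·190.0
→ Cₑ = (621.0·190.0 − 511.0·13.00) / 110.0 = 1012 µg/L.

1010 µg/L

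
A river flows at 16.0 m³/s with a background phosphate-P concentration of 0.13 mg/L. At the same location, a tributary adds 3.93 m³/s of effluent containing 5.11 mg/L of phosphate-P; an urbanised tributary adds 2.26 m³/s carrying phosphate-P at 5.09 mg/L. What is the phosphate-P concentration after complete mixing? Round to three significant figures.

1.52 mg/L

Mixed concentration C = ΣQC/ΣQ = (16.00·0.1300 + 3.930·5.110 + 2.260·5.090) / 22.19 = 33.67/22.19 = 1.517 mg/L.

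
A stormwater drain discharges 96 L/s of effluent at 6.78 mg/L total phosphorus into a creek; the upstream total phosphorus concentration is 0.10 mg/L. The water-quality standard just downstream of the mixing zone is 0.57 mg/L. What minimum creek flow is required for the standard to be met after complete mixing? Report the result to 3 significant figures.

Set C_mix = 0.57: (Q·0.1000 + 96.00·6.780) / (Q + 96.00) = 0.57
→ Q = 96.00·(6.780 − 0.57)/(0.57 − 0.1000) = 1268 L/s.

1270 L/s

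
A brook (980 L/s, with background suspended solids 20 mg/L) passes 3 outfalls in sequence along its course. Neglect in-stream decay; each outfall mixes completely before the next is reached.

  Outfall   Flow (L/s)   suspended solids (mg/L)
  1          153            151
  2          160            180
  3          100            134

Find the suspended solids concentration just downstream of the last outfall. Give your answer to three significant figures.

60.9 mg/L

After outfall 1: Q = 980.0 + 153.0 = 1133 L/s; C = (980.0·20.00 + 153.0·151.0)/1133 = 37.69 mg/L.
After outfall 2: Q = 1133 + 160.0 = 1293 L/s; C = (1133·37.69 + 160.0·180.0)/1293 = 55.30 mg/L.
After outfall 3: Q = 1293 + 100.0 = 1393 L/s; C = (1293·55.30 + 100.0·134.0)/1393 = 60.95 mg/L.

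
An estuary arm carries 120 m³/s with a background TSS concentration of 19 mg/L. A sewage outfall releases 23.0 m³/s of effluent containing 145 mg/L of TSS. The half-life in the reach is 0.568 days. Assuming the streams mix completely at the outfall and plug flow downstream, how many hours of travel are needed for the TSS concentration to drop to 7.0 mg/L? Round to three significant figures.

Mass balance: C = (120.0·19.00 + 23.00·145.0) / 143.0 = 5615/143.0 = 39.27 mg/L.
Half-life 0.568 d → k = ln 2 / 0.568 = 1.220 d⁻¹.
39.27·exp(−k·t) = 7.0 → t = ln(39.27/7.0)/k = 122100 s = 33.91 h.

33.9 h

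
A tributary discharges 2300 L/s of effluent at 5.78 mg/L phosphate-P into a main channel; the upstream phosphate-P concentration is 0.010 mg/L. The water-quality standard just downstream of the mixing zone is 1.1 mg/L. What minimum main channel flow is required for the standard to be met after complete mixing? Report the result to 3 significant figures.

Set C_mix = 1.1: (Q·0.01000 + 2300·5.780) / (Q + 2300) = 1.1
→ Q = 2300·(5.780 − 1.1)/(1.1 − 0.01000) = 9875 L/s.

9880 L/s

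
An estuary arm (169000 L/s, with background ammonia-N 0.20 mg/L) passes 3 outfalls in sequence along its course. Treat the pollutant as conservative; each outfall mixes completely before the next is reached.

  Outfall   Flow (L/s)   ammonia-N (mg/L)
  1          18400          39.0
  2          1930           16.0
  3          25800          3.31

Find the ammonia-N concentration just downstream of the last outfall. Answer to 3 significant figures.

4.03 mg/L

Outfall 1: combined Q = 187400 L/s; C = (169000·0.2000 + 18400·39.00)/187400 = 4.010 mg/L.
Outfall 2: combined Q = 189300 L/s; C = (187400·4.010 + 1930·16.00)/189300 = 4.132 mg/L.
Outfall 3: combined Q = 215100 L/s; C = (189300·4.132 + 25800·3.310)/215100 = 4.033 mg/L.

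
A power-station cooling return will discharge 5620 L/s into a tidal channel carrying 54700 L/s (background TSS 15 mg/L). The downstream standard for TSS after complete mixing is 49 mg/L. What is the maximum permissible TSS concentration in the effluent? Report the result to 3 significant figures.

380 mg/L

At the limit, (Qr·Cr + Qe·Cₑ)/(Qr + Qe) = 49:
Cₑ = (60320·49 − 54700·15.00) / 5620 = 379.9 mg/L.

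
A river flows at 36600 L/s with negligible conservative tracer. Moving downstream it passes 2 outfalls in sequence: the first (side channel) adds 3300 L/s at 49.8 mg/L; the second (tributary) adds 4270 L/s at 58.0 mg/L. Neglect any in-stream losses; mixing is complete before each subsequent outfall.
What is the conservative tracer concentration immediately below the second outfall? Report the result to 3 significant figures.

9.33 mg/L

Below outfall 1: Q → 39900 L/s, C = (36600·0 + 3300·49.80)/39900 = 4.119 mg/L.
Below outfall 2: Q → 44170 L/s, C = (39900·4.119 + 4270·58.00)/44170 = 9.328 mg/L.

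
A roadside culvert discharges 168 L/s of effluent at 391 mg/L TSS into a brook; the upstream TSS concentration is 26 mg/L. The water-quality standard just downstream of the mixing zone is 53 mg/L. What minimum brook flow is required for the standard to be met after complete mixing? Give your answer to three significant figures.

Set C_mix = 53: (Q·26.00 + 168.0·391.0) / (Q + 168.0) = 53
→ Q = 168.0·(391.0 − 53)/(53 − 26.00) = 2103 L/s.

2100 L/s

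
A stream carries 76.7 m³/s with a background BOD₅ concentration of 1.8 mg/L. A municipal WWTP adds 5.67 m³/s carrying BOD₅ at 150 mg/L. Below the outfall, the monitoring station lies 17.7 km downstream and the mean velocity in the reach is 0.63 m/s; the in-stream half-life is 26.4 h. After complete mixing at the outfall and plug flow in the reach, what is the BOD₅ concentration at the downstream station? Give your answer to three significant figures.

9.78 mg/L

Flow-weighted average: C = (76.70·1.800 + 5.670·150.0) / 82.37 = 988.6/82.37 = 12.00 mg/L.
Travel time t = 17.7·1000 / 0.63 = 28100 s = 7.804 h.
Half-life 26.4 h → k = ln 2 / 26.4 = 0.02626 h⁻¹ = 0.6301 d⁻¹.
Decay over the reach: 12.00·exp(−kt) = 12.00·0.8147 = 9.778 mg/L.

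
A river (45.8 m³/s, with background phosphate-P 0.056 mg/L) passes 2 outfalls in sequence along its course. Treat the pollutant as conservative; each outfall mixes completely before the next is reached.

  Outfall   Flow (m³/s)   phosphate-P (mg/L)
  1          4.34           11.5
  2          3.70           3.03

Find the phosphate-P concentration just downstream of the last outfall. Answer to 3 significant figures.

1.18 mg/L

After outfall 1: Q = 45.80 + 4.340 = 50.14 m³/s; C = (45.80·0.05600 + 4.340·11.50)/50.14 = 1.047 mg/L.
After outfall 2: Q = 50.14 + 3.700 = 53.84 m³/s; C = (50.14·1.047 + 3.700·3.030)/53.84 = 1.183 mg/L.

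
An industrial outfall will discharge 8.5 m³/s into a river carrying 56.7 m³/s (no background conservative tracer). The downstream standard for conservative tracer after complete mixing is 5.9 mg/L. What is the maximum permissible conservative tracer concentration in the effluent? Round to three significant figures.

45.3 mg/L

At the limit, (Qr·Cr + Qe·Cₑ)/(Qr + Qe) = 5.9:
Cₑ = (65.20·5.9 − 56.70·0) / 8.500 = 45.26 mg/L.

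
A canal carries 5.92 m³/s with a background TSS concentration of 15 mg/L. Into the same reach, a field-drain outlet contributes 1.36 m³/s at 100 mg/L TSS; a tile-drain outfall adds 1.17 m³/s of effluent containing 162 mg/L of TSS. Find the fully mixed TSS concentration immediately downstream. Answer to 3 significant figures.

49.0 mg/L

Conservation of mass: C = (5.920·15.00 + 1.360·100.0 + 1.170·162.0) / 8.450 = 414.3/8.450 = 49.03 mg/L.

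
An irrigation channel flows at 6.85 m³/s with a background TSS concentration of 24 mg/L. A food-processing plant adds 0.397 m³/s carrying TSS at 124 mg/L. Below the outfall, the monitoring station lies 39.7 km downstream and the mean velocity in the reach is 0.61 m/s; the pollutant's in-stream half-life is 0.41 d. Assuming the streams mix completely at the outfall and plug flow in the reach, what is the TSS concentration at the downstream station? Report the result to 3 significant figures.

8.25 mg/L

Mixed concentration C = ΣQC/ΣQ = (6.850·24.00 + 0.3970·124.0) / 7.247 = 213.6/7.247 = 29.48 mg/L.
Travel time t = 39.7·1000 / 0.61 = 65080 s = 18.08 h.
Half-life 0.41 d → k = ln 2 / 0.41 = 1.691 d⁻¹.
First-order decay: C = 29.48·exp(−k·t) = 29.48·0.2799 = 8.250 mg/L.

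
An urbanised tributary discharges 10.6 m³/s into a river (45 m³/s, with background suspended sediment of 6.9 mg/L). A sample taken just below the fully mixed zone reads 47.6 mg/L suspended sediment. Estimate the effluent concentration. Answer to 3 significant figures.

Mass balance: 45.00·6.900 + 10.60·Cₑ = 55.60·47.60
→ Cₑ = (55.60·47.60 − 45.00·6.900) / 10.60 = 220.4 mg/L.

220 mg/L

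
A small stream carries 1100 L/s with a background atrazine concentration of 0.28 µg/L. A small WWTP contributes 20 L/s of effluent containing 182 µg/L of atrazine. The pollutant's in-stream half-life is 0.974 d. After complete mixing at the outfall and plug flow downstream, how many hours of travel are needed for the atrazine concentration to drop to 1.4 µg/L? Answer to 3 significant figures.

Conservation of mass: C = (1100·0.2800 + 20.00·182.0) / 1120 = 3948/1120 = 3.525 µg/L.
Half-life 0.974 d → k = ln 2 / 0.974 = 0.7117 d⁻¹.
3.525·exp(−k·t) = 1.4 → t = ln(3.525/1.4)/k = 112100 s = 31.14 h.

31.1 h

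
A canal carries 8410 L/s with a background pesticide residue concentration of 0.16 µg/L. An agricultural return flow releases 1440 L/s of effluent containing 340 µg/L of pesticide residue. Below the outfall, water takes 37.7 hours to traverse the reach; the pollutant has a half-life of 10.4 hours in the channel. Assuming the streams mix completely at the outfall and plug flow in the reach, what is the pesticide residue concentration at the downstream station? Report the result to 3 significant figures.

4.04 µg/L

After mixing, C = (8410·0.1600 + 1440·340.0) / 9850 = 490900/9850 = 49.84 µg/L.
Half-life 10.4 h → k = ln 2 / 10.4 = 0.06665 h⁻¹ = 1.600 d⁻¹.
Decay over the reach: 49.84·exp(−kt) = 49.84·0.08105 = 4.040 µg/L.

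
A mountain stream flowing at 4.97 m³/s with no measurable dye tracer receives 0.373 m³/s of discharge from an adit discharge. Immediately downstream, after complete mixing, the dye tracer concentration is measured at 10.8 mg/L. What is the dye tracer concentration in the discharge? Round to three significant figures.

Mass balance: 4.970·0 + 0.3730·Cₑ = 5.343·10.80
→ Cₑ = (5.343·10.80 − 4.970·0) / 0.3730 = 154.7 mg/L.

155 mg/L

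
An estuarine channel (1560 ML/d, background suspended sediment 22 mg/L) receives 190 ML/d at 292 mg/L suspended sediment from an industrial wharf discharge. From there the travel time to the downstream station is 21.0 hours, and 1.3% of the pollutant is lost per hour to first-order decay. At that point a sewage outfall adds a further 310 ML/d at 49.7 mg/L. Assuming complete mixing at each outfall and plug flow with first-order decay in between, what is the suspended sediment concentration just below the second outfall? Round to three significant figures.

40.6 mg/L

Mass balance: C = (1560·22.00 + 190.0·292.0) / 1750 = 89800/1750 = 51.31 mg/L; combined flow 1750 ML/d.
1.3%/h lost → k = −ln(1 − 0.013) = 0.01309 h⁻¹.
First-order decay: C = 51.31·exp(−k·t) = 51.31·0.7597 = 38.99 mg/L.
Second outfall: C = (1750·38.99 + 310.0·49.70)/2060 = 40.60 mg/L.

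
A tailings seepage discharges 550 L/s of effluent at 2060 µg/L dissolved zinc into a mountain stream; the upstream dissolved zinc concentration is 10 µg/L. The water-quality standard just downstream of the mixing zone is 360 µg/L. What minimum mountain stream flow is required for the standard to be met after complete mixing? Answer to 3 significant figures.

2670 L/s

Set C_mix = 360: (Q·10.00 + 550.0·2060) / (Q + 550.0) = 360
→ Q = 550.0·(2060 − 360)/(360 − 10.00) = 2671 L/s.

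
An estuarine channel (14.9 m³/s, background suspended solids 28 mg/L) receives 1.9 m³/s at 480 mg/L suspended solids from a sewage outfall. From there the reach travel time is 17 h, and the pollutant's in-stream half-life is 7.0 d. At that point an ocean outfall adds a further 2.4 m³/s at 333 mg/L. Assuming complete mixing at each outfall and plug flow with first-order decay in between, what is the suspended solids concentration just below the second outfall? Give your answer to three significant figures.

Mixed concentration C = ΣQC/ΣQ = (14.90·28.00 + 1.900·480.0) / 16.80 = 1329/16.80 = 79.12 mg/L; combined flow 16.80 m³/s.
Half-life 7.0 d → k = ln 2 / 7.0 = 0.09902 d⁻¹.
After decay, C = 79.12 × e^(−kt) = 79.12 × 0.9323 = 73.76 mg/L.
Second outfall: C = (16.80·73.76 + 2.400·333.0)/19.20 = 106.2 mg/L.

106 mg/L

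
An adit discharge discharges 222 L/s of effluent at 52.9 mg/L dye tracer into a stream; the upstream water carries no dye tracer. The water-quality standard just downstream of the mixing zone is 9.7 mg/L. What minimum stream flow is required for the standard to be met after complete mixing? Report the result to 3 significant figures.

Set C_mix = 9.7: (Q·0 + 222.0·52.90) / (Q + 222.0) = 9.7
→ Q = 222.0·(52.90 − 9.7)/(9.7 − 0) = 988.7 L/s.

989 L/s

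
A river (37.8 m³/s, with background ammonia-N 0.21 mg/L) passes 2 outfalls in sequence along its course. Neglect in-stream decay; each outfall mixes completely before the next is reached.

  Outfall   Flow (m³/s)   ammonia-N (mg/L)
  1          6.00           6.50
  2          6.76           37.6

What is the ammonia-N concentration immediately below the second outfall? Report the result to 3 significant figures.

5.96 mg/L

Outfall 1: combined Q = 43.80 m³/s; C = (37.80·0.2100 + 6.000·6.500)/43.80 = 1.072 mg/L.
Outfall 2: combined Q = 50.56 m³/s; C = (43.80·1.072 + 6.760·37.60)/50.56 = 5.956 mg/L.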